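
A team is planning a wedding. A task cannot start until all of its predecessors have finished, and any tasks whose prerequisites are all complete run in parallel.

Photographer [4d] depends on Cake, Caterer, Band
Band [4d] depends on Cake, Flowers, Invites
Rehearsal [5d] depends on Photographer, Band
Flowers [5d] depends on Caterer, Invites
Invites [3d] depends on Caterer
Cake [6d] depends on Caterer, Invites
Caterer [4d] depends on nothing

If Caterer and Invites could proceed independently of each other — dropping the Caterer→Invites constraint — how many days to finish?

With the dependency in place, Caterer→Invites→Cake→Band→Photographer→Rehearsal = 4+3+6+4+4+5 = 26 sets the finish at 26 days.
Without Caterer→Invites, Invites's earliest start moves from 4 to 0.
After: Caterer→Cake→Band→Photographer→Rehearsal = 4+6+4+4+5 = 23 → 23 days.

23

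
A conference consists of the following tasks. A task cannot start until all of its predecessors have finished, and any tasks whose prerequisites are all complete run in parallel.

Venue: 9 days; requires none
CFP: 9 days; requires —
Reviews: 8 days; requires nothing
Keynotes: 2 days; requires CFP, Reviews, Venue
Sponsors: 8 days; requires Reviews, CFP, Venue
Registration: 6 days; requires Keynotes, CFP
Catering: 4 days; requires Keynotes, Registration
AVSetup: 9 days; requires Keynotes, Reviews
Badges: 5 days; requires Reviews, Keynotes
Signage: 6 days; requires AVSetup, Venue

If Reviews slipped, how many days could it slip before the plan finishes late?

Venue→Keynotes→AVSetup→Signage = 9+2+9+6 = 26 sets the makespan at 26 days.
The longest chain containing Reviews totals 25 days.
So Reviews can slip 9 − 8 = 1 day.

1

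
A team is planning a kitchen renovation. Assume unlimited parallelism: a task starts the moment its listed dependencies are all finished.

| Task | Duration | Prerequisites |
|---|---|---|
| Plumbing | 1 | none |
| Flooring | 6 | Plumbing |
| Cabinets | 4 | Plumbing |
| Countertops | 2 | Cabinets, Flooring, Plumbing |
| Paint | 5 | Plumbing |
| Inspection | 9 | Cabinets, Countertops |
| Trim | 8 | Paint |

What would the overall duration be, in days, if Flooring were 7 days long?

19

The binding path is Plumbing→Flooring→Countertops→Inspection = 1+6+2+9 = 18; finish at 18 days.
Flooring lies on that path, so at 7 days the path becomes 19 days.
No other chain overtakes it, so the finish is 19 days.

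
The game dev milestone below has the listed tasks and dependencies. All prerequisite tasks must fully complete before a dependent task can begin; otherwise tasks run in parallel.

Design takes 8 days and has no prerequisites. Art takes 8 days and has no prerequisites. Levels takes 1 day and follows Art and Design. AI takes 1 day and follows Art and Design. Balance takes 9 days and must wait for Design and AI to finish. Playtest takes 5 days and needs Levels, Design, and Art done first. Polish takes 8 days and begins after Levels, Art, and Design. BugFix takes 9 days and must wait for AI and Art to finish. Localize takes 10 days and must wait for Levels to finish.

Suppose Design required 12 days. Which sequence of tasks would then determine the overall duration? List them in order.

Design, Levels, Localize

Actual critical path: Design→Levels→Localize = 8+1+10 = 19 ⇒ 19 days.
Since Design is critical, the +4 change carries straight to that chain (now 23 days).
The critical path is still Design→Levels→Localize; finish is now 23 days.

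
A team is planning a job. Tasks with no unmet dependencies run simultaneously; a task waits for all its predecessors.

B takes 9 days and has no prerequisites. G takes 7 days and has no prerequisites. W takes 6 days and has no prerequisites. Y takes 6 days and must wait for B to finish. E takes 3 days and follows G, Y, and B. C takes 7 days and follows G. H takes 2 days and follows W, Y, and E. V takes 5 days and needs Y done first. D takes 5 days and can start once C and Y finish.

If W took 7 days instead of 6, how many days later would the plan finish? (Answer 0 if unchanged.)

0

Critical path before the change: B→Y→E→H = 9+6+3+2 = 20 giving 20 days.
W has 12 days of float (longest path through it is 8).
That remains the longest chain; total 20 days.
Change in finish: 20 − 20 = +0 days.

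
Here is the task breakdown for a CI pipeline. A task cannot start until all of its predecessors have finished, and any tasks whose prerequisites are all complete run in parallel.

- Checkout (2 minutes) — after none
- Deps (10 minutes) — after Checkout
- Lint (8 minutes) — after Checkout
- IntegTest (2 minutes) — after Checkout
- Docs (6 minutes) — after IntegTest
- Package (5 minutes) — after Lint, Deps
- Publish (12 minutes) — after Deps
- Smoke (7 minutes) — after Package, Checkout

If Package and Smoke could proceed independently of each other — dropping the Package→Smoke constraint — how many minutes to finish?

24

Before: longest chain Checkout→Deps→Package→Smoke = 2+10+5+7 = 24, finish 24.
Without Package→Smoke, Smoke's earliest start moves from 17 to 2.
New critical path: Checkout→Deps→Publish = 2+10+12 = 24 ⇒ 24 minutes.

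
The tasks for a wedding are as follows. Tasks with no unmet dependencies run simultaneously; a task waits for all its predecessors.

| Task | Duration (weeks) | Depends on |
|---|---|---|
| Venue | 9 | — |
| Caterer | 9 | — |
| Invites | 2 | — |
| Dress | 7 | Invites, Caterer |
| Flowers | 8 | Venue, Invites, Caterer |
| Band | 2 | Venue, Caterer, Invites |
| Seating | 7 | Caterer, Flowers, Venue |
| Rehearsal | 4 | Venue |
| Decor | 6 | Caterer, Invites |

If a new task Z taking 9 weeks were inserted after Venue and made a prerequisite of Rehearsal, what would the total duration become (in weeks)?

24

Originally the wedding takes 24 weeks.
With Z inserted, Rehearsal now waits for max(Venue, Z).
New critical path: Venue→Flowers→Seating = 9+8+7 = 24 ⇒ 24 weeks.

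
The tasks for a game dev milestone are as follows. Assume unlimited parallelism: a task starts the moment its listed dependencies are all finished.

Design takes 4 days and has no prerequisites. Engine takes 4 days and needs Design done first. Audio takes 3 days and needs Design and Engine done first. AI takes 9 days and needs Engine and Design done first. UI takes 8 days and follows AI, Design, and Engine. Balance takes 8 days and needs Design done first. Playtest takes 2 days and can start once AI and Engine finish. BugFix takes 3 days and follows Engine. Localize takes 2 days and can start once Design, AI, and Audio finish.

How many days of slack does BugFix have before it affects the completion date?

Design→Engine→AI→UI = 4+4+9+8 = 25 sets the makespan at 25 days.
Longest path through BugFix: 11 days (earliest finish 11, latest finish 25).
So BugFix can slip 25 − 11 = 14 days.

14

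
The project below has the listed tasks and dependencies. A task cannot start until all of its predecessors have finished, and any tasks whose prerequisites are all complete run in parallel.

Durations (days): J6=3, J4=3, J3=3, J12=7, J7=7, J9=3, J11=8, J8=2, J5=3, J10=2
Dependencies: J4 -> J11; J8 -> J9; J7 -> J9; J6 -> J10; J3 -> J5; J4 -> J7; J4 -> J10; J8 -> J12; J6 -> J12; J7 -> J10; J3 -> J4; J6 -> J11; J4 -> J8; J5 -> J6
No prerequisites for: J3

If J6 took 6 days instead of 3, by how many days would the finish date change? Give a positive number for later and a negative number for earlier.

3

Baseline: J3→J5→J6→J11 = 3+3+3+8 = 17 → 17 days.
Since J6 is critical, the +3 change carries straight to that chain (now 20 days).
The critical path is still J3→J5→J6→J11; finish is now 20 days.
Change in finish: 20 − 17 = +3 days.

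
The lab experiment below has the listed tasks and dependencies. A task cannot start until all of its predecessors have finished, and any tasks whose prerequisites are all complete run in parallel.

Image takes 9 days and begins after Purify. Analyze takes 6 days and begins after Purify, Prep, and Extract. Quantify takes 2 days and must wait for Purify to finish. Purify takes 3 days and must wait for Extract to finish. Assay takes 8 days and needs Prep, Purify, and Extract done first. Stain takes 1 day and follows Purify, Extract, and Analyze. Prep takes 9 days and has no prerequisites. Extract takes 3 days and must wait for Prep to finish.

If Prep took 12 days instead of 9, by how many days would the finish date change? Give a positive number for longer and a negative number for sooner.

Baseline: Prep→Extract→Purify→Image = 9+3+3+9 = 24 → 24 days.
Prep is on the critical path; changing it to 12 makes that path 27 days.
That remains the longest chain; total 27 days.
Change in finish: 27 − 24 = +3 days.

3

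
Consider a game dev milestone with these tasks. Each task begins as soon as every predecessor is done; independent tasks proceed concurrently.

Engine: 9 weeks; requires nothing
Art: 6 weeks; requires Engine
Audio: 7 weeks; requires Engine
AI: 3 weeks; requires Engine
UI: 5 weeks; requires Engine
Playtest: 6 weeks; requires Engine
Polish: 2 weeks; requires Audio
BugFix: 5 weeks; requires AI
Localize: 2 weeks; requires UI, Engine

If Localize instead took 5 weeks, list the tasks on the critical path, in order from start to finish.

Actual critical path: Engine→Audio→Polish = 9+7+2 = 18 ⇒ 18 weeks.
Localize has 2 weeks of float (longest path through it is 16).
The binding chain switches to Engine→UI→Localize = 9+5+5 = 19; finish 19 weeks.

Engine, UI, Localize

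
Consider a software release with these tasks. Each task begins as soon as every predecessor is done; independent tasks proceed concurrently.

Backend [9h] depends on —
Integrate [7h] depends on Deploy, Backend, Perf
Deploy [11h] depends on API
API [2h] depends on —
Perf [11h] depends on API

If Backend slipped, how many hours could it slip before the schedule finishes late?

4

Critical path: API→Deploy→Integrate = 2+11+7 = 20, so the finish is 20 hours.
The longest chain containing Backend totals 16 hours.
Float = 20 − 16 = 4.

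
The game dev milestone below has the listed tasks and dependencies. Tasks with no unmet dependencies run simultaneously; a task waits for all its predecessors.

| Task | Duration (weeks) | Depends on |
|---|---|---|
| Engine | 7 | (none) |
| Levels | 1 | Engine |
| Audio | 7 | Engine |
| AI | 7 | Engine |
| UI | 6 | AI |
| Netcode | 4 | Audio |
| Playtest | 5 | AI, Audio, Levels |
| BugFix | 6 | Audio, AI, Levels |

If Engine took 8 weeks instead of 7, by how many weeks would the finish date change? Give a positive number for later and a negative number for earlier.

1

Critical path before the change: Engine→Audio→BugFix = 7+7+6 = 20 giving 20 weeks.
Engine lies on that path, so at 8 weeks the path becomes 21 weeks.
That remains the longest chain; total 21 weeks.
Change in finish: 21 − 20 = +1 weeks.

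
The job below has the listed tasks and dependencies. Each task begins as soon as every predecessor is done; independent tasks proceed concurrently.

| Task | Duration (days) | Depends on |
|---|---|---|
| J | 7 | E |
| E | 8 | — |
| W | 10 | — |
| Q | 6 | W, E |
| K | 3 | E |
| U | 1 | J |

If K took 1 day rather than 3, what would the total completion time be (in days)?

16

Critical path before the change: E→J→U = 8+7+1 = 16 giving 16 days.
K is off the critical path — its longest chain is 11 days, giving 5 of slack.
No other chain overtakes it, so the finish is 16 days.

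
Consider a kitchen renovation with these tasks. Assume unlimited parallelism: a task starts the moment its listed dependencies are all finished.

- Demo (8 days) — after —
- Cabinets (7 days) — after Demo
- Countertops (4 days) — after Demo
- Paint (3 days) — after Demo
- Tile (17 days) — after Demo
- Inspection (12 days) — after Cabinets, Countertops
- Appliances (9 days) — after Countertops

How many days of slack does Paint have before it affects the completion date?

16

The longest chain is Demo→Cabinets→Inspection = 8+7+12 = 27; overall finish 27 days.
The longest chain containing Paint totals 11 days.
Slack of Paint = 24 − 8 = 16 days.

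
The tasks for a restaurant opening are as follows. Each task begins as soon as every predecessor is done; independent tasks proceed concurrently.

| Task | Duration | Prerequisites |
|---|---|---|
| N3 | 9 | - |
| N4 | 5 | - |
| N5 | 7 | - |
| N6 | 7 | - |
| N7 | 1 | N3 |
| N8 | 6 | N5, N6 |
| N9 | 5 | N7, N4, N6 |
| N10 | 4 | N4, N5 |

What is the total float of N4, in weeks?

5

Critical path: N3→N7→N9 = 9+1+5 = 15, so the finish is 15 weeks.
The longest chain containing N4 totals 10 weeks.
Slack of N4 = 5 − 0 = 5 weeks.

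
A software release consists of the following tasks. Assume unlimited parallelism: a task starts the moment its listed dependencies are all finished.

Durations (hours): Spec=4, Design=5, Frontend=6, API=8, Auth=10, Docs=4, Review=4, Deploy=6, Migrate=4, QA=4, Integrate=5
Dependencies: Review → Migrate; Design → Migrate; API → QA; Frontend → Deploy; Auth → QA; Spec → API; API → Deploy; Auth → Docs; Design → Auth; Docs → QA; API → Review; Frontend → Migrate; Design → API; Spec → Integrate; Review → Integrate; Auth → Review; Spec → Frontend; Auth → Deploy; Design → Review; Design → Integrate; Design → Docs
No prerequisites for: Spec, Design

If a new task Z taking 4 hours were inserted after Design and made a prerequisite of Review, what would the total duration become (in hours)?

Originally the software release takes 24 hours.
With Z inserted, Review now waits for max(Design, API, Auth, Z).
New critical path: Design→Auth→Review→Integrate = 5+10+4+5 = 24 ⇒ 24 hours.

24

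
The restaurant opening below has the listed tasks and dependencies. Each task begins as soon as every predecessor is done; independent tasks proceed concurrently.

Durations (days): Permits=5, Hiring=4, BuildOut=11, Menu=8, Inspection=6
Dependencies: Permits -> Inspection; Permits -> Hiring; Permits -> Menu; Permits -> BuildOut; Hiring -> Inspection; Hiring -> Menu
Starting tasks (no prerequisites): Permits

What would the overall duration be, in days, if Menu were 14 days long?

Actual critical path: Permits→Hiring→Menu = 5+4+8 = 17 ⇒ 17 days.
Menu lies on that path, so at 14 days the path becomes 23 days.
That remains the longest chain; total 23 days.

23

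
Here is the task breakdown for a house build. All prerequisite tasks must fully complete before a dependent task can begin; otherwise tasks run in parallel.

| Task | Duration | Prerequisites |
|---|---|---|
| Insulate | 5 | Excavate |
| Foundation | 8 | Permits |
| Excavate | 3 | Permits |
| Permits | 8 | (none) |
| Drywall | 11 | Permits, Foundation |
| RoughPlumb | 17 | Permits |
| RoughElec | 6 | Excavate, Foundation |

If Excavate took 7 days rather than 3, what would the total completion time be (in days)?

The binding path is Permits→Foundation→Drywall = 8+8+11 = 27; finish at 27 days.
Excavate has 10 days of float (longest path through it is 17).
That remains the longest chain; total 27 days.

27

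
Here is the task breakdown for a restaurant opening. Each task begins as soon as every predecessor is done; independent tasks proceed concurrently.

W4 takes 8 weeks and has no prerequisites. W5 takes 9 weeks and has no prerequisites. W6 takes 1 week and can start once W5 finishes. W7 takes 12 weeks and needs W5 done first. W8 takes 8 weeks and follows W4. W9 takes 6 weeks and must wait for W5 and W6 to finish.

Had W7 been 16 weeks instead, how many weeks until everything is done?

25

The binding path is W5→W7 = 9+12 = 21; finish at 21 weeks.
W7 lies on that path, so at 16 weeks the path becomes 25 weeks.
That remains the longest chain; total 25 weeks.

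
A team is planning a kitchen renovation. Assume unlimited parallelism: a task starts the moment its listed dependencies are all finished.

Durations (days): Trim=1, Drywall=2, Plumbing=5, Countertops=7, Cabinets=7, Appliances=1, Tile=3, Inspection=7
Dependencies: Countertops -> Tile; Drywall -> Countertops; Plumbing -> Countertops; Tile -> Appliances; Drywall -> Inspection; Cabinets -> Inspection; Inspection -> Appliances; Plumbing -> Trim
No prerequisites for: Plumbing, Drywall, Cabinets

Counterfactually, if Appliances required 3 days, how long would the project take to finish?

18

Baseline: Plumbing→Countertops→Tile→Appliances = 5+7+3+1 = 16 → 16 days.
Appliances lies on that path, so at 3 days the path becomes 18 days.
That remains the longest chain; total 18 days.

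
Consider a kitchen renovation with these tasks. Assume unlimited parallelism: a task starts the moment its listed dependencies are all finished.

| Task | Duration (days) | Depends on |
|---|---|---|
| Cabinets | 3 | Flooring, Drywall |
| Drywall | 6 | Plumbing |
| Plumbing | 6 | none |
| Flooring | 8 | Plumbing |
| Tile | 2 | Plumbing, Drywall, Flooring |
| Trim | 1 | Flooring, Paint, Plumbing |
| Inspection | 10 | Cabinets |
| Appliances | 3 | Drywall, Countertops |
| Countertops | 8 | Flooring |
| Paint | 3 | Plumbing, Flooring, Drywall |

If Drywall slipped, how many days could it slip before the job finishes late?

2

The longest chain is Plumbing→Flooring→Cabinets→Inspection = 6+8+3+10 = 27; overall finish 27 days.
The longest chain containing Drywall totals 25 days.
Slack of Drywall = 8 − 6 = 2 days.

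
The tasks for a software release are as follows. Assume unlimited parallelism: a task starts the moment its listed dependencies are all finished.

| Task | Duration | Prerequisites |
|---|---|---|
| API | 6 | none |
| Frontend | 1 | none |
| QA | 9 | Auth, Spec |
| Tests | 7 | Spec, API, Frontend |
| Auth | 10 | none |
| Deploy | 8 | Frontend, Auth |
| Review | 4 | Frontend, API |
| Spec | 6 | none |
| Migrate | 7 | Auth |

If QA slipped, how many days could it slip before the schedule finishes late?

0

Critical path: Auth→QA = 10+9 = 19, so the finish is 19 days.
The longest chain containing QA totals 19 days.
Float = 19 − 19 = 0.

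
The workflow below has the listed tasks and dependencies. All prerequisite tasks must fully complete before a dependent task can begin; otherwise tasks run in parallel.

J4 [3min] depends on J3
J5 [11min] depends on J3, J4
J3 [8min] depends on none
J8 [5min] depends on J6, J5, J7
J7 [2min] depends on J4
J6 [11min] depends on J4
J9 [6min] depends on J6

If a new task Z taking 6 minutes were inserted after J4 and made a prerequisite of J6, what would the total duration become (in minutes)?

34

Originally the plan takes 28 minutes.
With Z inserted, J6 now waits for max(J4, Z).
New critical path: J3→J4→Z→J6→J9 = 8+3+6+11+6 = 34 ⇒ 34 minutes.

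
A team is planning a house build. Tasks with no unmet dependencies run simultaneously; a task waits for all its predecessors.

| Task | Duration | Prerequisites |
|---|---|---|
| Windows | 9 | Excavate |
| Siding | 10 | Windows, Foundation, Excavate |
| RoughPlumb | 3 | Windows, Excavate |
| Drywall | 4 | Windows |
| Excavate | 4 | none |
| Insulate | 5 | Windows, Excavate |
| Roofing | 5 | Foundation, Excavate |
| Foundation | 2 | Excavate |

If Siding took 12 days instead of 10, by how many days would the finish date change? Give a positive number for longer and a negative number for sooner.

2

Critical path before the change: Excavate→Windows→Siding = 4+9+10 = 23 giving 23 days.
Siding is on the critical path; changing it to 12 makes that path 25 days.
The critical path is still Excavate→Windows→Siding; finish is now 25 days.
Change in finish: 25 − 23 = +2 days.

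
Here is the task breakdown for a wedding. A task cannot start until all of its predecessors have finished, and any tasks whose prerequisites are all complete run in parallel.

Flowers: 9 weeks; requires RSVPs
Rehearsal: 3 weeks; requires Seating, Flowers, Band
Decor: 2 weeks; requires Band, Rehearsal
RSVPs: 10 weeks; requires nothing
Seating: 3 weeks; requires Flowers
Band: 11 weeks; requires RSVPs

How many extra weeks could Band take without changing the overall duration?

1

Critical path: RSVPs→Flowers→Seating→Rehearsal→Decor = 10+9+3+3+2 = 27, so the finish is 27 weeks.
Band finishes as early as 21 and must finish by 22.
Slack of Band = 11 − 10 = 1 week.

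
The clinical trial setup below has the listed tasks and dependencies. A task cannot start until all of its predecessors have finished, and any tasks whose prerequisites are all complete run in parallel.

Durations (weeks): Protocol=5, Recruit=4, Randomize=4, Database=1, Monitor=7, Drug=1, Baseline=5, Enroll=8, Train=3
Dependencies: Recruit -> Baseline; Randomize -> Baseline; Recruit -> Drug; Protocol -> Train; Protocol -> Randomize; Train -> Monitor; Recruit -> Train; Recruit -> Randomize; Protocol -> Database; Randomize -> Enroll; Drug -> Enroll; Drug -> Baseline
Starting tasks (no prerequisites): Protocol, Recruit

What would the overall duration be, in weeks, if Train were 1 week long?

17

As given, the longest chain is Protocol→Randomize→Enroll = 5+4+8 = 17, so the finish is 17 weeks.
Train is off the critical path — its longest chain is 15 weeks, giving 2 of slack.
No other chain overtakes it, so the finish is 17 weeks.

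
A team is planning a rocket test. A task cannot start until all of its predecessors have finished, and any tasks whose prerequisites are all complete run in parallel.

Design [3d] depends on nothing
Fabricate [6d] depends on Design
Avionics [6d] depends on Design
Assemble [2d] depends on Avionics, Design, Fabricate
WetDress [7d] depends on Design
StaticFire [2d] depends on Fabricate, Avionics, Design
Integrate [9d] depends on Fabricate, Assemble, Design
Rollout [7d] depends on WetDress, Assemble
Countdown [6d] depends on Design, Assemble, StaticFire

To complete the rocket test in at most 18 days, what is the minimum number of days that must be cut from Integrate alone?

Current finish: 20 days; target: 18.
Integrate is on every critical path, so each day cut from Integrate cuts the finish by one (this holds down to a finish of 18).
Need 20 − 18 = 2 days off Integrate → Integrate becomes 7 days, finish becomes 18.

2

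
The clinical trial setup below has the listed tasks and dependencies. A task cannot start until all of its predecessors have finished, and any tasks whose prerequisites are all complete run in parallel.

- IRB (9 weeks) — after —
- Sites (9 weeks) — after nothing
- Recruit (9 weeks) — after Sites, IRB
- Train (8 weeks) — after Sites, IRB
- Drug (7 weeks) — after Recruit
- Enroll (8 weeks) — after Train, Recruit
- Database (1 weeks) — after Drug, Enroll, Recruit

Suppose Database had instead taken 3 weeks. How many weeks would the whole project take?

Baseline: IRB→Recruit→Enroll→Database = 9+9+8+1 = 27 → 27 weeks.
Database is on the critical path; changing it to 3 makes that path 29 weeks.
The critical path is still IRB→Recruit→Enroll→Database; finish is now 29 weeks.

29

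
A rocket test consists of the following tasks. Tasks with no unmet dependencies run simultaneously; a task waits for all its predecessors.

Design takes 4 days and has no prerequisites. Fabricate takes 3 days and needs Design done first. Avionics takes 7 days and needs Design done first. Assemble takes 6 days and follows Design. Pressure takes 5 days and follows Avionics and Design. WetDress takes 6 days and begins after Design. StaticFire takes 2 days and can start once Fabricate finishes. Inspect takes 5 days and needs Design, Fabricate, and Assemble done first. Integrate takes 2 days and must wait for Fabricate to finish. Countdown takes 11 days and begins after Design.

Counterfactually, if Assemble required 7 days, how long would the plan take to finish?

16

Critical path before the change: Design→Avionics→Pressure = 4+7+5 = 16 giving 16 days.
Assemble is off the critical path — its longest chain is 15 days, giving 1 of slack.
The critical path is still Design→Avionics→Pressure; finish is now 16 days.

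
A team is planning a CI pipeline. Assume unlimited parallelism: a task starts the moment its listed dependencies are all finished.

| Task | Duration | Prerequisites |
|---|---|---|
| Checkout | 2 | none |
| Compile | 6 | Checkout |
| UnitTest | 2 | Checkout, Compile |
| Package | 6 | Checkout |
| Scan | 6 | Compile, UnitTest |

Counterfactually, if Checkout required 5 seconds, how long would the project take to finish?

19

Baseline: Checkout→Compile→UnitTest→Scan = 2+6+2+6 = 16 → 16 seconds.
Since Checkout is critical, the +3 change carries straight to that chain (now 19 seconds).
The critical path is still Checkout→Compile→UnitTest→Scan; finish is now 19 seconds.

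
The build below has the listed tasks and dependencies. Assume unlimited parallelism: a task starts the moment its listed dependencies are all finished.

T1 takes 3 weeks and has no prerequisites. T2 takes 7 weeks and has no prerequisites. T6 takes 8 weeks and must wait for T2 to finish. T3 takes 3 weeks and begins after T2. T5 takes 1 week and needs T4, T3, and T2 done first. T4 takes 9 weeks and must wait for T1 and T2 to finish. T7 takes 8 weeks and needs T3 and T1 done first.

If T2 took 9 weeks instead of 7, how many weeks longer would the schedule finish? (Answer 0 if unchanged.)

Critical path before the change: T2→T3→T7 = 7+3+8 = 18 giving 18 weeks.
T2 is on the critical path; changing it to 9 makes that path 20 weeks.
No other chain overtakes it, so the finish is 20 weeks.
Change in finish: 20 − 18 = +2 weeks.

2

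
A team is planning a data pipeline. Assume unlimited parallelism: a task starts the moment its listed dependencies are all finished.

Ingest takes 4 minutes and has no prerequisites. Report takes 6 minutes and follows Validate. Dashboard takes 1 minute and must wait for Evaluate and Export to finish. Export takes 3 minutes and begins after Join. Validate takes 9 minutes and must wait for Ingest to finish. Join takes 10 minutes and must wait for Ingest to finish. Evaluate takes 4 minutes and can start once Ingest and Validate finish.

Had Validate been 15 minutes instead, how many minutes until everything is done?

25

Actual critical path: Ingest→Validate→Report = 4+9+6 = 19 ⇒ 19 minutes.
Validate lies on that path, so at 15 minutes the path becomes 25 minutes.
No other chain overtakes it, so the finish is 25 minutes.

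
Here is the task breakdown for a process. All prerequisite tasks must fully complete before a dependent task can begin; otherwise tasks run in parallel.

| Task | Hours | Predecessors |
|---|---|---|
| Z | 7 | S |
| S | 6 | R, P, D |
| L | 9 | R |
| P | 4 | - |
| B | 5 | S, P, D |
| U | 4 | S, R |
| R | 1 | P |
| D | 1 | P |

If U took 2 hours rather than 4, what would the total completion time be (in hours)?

Critical path before the change: P→R→S→Z = 4+1+6+7 = 18 giving 18 hours.
The longest path through U is only 15 hours, so U has float 3.
That remains the longest chain; total 18 hours.

18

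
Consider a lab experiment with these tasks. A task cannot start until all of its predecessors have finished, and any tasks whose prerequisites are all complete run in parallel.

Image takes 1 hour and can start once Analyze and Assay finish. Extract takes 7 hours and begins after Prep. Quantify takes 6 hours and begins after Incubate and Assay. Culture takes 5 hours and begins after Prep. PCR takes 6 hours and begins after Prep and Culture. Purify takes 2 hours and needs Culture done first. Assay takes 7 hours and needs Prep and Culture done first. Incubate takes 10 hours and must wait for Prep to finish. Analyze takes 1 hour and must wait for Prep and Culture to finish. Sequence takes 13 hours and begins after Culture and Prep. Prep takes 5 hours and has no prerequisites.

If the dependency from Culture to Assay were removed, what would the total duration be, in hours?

23

Before: longest chain Prep→Culture→Sequence = 5+5+13 = 23, finish 23.
Without Culture→Assay, Assay's earliest start moves from 10 to 5.
The longest chain is now Prep→Culture→Sequence = 5+5+13 = 23, so the plan takes 23 hours.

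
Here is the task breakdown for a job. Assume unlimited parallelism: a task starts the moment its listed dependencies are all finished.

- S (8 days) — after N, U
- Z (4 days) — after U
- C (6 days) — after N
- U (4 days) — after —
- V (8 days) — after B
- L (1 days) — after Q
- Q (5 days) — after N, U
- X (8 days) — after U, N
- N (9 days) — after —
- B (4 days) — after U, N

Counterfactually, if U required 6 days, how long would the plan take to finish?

21

The binding path is N→B→V = 9+4+8 = 21; finish at 21 days.
U is off the critical path — its longest chain is 16 days, giving 5 of slack.
The critical path is still N→B→V; finish is now 21 days.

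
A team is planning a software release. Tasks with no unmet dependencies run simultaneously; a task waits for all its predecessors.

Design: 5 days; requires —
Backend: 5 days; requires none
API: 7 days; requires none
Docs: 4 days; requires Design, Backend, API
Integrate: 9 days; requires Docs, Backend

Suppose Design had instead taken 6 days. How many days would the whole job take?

20

Actual critical path: API→Docs→Integrate = 7+4+9 = 20 ⇒ 20 days.
Design is off the critical path — its longest chain is 18 days, giving 2 of slack.
No other chain overtakes it, so the finish is 20 days.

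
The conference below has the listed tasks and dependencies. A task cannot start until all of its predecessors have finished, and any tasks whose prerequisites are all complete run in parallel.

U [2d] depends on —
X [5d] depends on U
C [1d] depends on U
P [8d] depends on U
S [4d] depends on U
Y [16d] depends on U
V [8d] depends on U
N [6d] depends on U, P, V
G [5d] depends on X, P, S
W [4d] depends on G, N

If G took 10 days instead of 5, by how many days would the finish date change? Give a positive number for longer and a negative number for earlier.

4

As given, the longest chain is U→P→N→W = 2+8+6+4 = 20, so the finish is 20 days.
The longest path through G is only 19 days, so G has float 1.
The binding chain switches to U→P→G→W = 2+8+10+4 = 24; finish 24 days.
Change in finish: 24 − 20 = +4 days.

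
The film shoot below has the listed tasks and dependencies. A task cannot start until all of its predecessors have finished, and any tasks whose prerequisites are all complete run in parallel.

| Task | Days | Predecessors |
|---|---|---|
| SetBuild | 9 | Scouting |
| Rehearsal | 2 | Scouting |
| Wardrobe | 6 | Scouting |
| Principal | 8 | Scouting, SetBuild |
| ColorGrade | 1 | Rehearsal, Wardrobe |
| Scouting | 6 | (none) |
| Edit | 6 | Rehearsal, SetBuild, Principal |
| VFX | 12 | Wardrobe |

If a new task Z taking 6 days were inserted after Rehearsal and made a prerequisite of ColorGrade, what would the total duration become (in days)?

29

Originally the project takes 29 days.
With Z inserted, ColorGrade now waits for max(Rehearsal, Wardrobe, Z).
New critical path: Scouting→SetBuild→Principal→Edit = 6+9+8+6 = 29 ⇒ 29 days.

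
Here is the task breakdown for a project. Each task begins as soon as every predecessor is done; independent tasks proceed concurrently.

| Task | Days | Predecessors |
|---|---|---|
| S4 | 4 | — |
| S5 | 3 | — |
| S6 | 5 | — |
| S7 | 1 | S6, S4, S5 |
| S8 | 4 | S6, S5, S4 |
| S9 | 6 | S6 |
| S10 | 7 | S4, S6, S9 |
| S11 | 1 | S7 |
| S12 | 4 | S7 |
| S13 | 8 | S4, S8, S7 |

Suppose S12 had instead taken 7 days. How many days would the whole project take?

The binding path is S6→S9→S10 = 5+6+7 = 18; finish at 18 days.
The longest path through S12 is only 10 days, so S12 has float 8.
No other chain overtakes it, so the finish is 18 days.

18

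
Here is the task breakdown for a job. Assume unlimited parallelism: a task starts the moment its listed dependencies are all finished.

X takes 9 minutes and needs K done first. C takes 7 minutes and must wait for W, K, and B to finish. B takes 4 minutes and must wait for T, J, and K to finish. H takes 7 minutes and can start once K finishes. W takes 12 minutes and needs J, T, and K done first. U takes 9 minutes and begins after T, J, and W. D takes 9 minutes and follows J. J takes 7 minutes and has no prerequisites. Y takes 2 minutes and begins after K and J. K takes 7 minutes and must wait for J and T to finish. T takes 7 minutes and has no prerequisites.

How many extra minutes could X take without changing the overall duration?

The longest chain is T→K→W→U = 7+7+12+9 = 35; overall finish 35 minutes.
The longest chain containing X totals 23 minutes.
Slack of X = 26 − 14 = 12 minutes.

12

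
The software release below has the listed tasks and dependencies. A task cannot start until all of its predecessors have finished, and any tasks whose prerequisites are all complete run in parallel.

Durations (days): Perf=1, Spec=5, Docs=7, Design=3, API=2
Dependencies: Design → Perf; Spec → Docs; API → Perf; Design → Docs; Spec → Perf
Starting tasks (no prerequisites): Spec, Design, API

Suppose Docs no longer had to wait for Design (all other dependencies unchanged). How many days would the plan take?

Before: longest chain Spec→Docs = 5+7 = 12, finish 12.
Dropping Design→Docs doesn't change Docs's earliest start (5); another predecessor still binds.
After: Spec→Docs = 5+7 = 12 → 12 days.

12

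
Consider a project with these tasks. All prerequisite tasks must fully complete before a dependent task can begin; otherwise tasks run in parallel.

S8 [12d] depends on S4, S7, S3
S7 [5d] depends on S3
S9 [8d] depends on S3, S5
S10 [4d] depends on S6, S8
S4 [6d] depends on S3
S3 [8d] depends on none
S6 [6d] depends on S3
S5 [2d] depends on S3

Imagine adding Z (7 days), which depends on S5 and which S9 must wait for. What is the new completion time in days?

Originally the plan takes 30 days.
With Z inserted, S9 now waits for max(S3, S5, Z).
New critical path: S3→S4→S8→S10 = 8+6+12+4 = 30 ⇒ 30 days.

30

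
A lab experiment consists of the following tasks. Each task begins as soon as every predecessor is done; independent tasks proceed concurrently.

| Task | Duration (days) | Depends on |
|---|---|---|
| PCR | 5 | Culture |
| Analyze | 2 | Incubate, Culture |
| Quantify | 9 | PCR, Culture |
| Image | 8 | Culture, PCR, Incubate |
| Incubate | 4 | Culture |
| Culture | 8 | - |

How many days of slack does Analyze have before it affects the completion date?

8

The longest chain is Culture→PCR→Quantify = 8+5+9 = 22; overall finish 22 days.
Analyze finishes as early as 14 and must finish by 22.
So Analyze can slip 22 − 14 = 8 days.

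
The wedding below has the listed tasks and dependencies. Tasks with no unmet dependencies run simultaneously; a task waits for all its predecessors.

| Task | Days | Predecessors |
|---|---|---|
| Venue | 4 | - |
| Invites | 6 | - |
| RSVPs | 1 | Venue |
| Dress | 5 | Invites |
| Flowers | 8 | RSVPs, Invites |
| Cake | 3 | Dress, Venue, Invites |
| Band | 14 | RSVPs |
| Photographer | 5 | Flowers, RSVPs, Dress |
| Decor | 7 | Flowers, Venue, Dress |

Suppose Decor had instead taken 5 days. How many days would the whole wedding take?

19

The binding path is Invites→Flowers→Decor = 6+8+7 = 21; finish at 21 days.
Decor is on the critical path; changing it to 5 makes that path 19 days.
The binding chain switches to Venue→RSVPs→Band = 4+1+14 = 19; finish 19 days.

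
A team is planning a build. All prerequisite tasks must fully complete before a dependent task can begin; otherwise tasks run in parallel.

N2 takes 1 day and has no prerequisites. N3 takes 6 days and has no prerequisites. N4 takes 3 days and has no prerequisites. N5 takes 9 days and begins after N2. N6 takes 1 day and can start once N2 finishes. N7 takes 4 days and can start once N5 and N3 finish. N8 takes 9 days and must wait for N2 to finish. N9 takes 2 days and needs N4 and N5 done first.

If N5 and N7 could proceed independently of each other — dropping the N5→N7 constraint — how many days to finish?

Original critical path: N2→N5→N7 = 1+9+4 = 14 ⇒ 14 days.
Without N5→N7, N7's earliest start moves from 10 to 6.
New critical path: N2→N5→N9 = 1+9+2 = 12 ⇒ 12 days.

12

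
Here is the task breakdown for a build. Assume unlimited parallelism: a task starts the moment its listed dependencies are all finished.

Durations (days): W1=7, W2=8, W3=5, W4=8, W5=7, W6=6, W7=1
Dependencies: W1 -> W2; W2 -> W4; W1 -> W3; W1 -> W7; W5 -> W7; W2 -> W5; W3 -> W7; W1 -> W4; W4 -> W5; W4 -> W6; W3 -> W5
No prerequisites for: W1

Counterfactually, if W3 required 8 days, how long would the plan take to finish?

31

As given, the longest chain is W1→W2→W4→W5→W7 = 7+8+8+7+1 = 31, so the finish is 31 days.
W3 is off the critical path — its longest chain is 20 days, giving 11 of slack.
No other chain overtakes it, so the finish is 31 days.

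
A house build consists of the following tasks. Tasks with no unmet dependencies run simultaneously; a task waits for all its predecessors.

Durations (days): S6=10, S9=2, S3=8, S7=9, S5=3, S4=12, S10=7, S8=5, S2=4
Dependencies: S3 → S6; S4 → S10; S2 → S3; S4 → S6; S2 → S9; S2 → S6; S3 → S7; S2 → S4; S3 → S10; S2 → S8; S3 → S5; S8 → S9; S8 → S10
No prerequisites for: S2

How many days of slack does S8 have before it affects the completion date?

Critical path: S2→S4→S6 = 4+12+10 = 26, so the finish is 26 days.
Longest path through S8: 16 days (earliest finish 9, latest finish 19).
Float = 26 − 16 = 10.

10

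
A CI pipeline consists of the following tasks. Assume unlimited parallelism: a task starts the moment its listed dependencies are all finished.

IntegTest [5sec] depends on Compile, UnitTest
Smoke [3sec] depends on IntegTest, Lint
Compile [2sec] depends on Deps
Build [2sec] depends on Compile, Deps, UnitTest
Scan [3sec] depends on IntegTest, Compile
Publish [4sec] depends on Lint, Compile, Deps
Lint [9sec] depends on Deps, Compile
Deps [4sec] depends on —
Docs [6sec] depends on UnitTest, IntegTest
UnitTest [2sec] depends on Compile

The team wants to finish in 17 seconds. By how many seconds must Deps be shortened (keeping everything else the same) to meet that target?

2

Current finish: 19 seconds; target: 17.
Deps is on every critical path, so each second cut from Deps cuts the finish by one (this holds down to a finish of 16).
Need 19 − 17 = 2 seconds off Deps → Deps becomes 2 seconds, finish becomes 17.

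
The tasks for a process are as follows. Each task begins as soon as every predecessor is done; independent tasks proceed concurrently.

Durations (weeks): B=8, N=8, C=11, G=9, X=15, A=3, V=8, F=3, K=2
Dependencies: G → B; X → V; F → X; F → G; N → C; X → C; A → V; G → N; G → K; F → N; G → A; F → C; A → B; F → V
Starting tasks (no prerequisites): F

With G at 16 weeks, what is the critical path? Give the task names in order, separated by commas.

Baseline: F→G→N→C = 3+9+8+11 = 31 → 31 weeks.
G is on the critical path; changing it to 16 makes that path 38 weeks.
The critical path is still F→G→N→C; finish is now 38 weeks.

F, G, N, C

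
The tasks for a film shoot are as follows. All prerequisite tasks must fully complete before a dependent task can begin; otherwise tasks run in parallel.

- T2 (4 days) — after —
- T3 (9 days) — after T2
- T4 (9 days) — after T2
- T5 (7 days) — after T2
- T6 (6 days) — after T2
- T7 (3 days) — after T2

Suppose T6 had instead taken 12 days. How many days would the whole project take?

16

Baseline: T2→T3 = 4+9 = 13 → 13 days.
T6 is off the critical path — its longest chain is 10 days, giving 3 of slack.
Now T2→T6 = 4+12 = 16 is longest, so the finish becomes 16 days.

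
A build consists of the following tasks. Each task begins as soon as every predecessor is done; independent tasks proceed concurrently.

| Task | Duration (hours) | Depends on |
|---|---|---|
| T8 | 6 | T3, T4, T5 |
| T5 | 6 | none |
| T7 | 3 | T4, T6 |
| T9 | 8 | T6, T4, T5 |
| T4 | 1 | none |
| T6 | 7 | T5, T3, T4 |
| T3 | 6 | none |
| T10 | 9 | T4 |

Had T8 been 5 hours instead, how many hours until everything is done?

Critical path before the change: T3→T6→T9 = 6+7+8 = 21 giving 21 hours.
T8 has 9 hours of float (longest path through it is 12).
The critical path is still T3→T6→T9; finish is now 21 hours.

21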